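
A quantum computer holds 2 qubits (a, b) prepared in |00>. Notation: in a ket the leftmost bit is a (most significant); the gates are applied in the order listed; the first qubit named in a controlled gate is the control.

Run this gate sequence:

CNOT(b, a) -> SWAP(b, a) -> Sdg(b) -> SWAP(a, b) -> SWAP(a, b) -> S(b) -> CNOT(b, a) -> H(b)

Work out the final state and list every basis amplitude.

After the circuit, the state carries amplitude sqrt(2)/2 on |00>, sqrt(2)/2 on |01>, 0 on |10>, 0 on |11>. Key observation: steps 3-6 multiply out to the identity, so the circuit reduces to the remaining gates.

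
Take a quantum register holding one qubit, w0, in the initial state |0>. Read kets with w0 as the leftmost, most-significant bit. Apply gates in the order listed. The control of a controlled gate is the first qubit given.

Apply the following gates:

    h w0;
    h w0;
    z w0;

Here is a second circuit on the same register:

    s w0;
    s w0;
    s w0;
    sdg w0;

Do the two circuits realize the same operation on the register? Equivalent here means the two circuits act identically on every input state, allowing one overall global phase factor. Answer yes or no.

Yes — the two circuits implement the same unitary up to a global phase.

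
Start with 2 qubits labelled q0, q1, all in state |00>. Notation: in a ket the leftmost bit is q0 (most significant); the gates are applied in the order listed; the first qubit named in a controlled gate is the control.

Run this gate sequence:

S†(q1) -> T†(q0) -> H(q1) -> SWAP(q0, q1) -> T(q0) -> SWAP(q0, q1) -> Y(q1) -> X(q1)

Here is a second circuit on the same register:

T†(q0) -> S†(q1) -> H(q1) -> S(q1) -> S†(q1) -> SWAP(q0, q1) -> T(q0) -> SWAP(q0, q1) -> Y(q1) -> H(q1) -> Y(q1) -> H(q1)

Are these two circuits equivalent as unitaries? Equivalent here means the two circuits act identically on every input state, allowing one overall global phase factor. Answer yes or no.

No — the two circuits implement different unitaries, even allowing a global phase.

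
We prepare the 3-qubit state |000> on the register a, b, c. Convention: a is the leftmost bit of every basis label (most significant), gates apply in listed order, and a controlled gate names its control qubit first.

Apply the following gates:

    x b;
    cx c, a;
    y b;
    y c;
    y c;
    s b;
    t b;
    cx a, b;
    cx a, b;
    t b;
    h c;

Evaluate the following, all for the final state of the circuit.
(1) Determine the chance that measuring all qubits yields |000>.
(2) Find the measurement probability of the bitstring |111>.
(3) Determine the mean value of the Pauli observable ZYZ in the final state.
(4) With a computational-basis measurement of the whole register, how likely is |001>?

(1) The probability of measuring |000> is 1/2.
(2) A full measurement returns |111> with probability 0.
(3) The observable ZYZ averages to 0.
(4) The probability of measuring |001> is 1/2.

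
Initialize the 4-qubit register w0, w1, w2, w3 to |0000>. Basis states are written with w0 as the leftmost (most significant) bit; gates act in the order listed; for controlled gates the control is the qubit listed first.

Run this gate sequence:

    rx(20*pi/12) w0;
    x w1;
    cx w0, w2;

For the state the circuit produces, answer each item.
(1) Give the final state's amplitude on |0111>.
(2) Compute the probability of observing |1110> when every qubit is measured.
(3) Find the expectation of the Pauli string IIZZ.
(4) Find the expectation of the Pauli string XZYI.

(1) The final state's coefficient on |0111> equals 0.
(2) The probability of measuring |1110> is 1/4.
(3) In the final state, IIZZ has expectation 1/2.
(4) In the final state, XZYI has expectation -sqrt(3)/2.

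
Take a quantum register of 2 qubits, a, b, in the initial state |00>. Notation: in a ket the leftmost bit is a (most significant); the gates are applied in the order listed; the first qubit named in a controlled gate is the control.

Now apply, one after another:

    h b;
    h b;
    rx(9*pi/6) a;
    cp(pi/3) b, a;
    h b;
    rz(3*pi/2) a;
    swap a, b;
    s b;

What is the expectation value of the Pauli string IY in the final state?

In the final state, IY has expectation 1.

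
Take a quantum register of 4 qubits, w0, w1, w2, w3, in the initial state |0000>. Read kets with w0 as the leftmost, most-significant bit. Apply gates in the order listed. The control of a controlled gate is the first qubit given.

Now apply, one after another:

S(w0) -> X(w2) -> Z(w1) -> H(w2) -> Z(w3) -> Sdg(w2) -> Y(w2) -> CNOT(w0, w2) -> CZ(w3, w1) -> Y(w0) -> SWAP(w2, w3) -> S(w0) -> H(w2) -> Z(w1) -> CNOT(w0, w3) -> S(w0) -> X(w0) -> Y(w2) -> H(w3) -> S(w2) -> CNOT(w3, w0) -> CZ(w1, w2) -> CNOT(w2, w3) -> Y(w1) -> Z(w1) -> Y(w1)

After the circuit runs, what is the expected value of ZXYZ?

The expectation value of ZXYZ is 0.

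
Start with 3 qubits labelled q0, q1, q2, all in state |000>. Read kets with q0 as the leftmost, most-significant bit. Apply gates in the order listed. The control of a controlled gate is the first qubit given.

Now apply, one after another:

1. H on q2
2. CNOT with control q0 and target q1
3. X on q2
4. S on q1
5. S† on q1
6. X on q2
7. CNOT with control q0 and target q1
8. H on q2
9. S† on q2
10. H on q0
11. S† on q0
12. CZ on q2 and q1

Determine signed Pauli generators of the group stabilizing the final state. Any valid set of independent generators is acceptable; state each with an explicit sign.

The stabilizer group can be generated by -YII, +IZI, +IIZ, among other valid generating sets. Key observation: the block from step 1 through step 8 cancels to the identity and can be dropped.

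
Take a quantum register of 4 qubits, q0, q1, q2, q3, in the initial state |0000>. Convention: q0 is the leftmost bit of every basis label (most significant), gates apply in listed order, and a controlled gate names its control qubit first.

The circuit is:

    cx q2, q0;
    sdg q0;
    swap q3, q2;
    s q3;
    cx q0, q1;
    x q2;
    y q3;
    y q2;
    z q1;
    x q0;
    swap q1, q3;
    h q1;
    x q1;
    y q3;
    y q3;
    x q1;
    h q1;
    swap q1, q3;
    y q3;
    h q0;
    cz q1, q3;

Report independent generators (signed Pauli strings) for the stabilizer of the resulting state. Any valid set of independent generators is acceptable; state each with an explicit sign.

One valid set of independent stabilizer generators is -XIII, +IZII, +IIZI, +IIIZ (any independent generating set of the same group is equally correct). Key observation: the block from step 11 through step 18 cancels to the identity and can be dropped.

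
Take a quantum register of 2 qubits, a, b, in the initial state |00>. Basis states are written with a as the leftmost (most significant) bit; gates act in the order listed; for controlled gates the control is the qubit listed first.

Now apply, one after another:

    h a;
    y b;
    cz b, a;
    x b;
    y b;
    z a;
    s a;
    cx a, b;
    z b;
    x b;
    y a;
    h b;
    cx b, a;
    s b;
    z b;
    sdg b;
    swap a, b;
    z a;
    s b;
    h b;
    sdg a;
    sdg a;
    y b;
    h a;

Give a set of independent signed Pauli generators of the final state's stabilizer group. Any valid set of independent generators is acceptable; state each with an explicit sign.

The final state is stabilized by the group generated by -YI, -IZ; other independent generating sets are equally valid.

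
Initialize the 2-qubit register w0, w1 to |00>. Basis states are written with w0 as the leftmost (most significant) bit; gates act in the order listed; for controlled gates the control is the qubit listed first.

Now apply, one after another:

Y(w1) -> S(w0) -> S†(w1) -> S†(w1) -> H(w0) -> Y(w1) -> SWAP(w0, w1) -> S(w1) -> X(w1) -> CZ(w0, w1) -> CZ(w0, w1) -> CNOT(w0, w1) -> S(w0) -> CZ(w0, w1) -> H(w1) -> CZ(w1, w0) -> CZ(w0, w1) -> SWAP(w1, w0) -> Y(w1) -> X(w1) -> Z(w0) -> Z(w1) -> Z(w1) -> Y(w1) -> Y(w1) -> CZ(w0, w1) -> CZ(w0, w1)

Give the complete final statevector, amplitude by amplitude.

After the circuit, the state carries amplitude 1/2 - I/2 on |00>, 0 on |01>, -1/2 - I/2 on |10>, 0 on |11>.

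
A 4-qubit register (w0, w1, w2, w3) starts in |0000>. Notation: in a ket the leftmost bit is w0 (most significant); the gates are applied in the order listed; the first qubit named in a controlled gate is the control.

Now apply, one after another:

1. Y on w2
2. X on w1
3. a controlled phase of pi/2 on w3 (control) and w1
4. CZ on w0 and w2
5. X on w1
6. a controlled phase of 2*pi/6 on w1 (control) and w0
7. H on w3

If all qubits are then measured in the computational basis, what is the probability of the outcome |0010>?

The probability of measuring |0010> is 1/2.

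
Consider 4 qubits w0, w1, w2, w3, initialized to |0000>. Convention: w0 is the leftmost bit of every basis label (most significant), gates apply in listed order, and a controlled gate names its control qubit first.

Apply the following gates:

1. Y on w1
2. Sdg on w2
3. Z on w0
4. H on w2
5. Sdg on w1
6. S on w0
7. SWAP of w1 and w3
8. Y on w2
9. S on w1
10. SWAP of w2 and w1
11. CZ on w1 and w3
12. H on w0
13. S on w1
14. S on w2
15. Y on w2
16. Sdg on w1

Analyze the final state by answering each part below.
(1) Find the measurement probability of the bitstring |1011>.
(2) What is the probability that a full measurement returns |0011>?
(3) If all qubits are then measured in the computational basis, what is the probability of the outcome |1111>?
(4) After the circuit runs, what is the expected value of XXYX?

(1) A full measurement returns |1011> with probability 1/4.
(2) Outcome |0011> occurs with probability 1/4.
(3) The probability of measuring |1111> is 1/4.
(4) In the final state, XXYX has expectation 0.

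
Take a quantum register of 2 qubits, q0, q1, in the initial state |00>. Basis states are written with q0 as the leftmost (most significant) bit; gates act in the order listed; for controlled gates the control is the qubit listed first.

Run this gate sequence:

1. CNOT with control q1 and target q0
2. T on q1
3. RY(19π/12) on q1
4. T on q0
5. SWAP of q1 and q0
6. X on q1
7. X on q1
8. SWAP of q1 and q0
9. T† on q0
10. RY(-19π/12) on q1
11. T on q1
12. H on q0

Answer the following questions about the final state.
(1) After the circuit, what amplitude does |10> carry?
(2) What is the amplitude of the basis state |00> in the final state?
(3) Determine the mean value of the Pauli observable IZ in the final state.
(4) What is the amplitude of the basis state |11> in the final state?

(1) The final state's coefficient on |10> equals sqrt(2)/2. Key observation: the block from step 3 through step 10 cancels to the identity and can be dropped.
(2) The amplitude on |00> is sqrt(2)/2.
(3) In the final state, IZ has expectation 1.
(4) The amplitude on |11> is 0.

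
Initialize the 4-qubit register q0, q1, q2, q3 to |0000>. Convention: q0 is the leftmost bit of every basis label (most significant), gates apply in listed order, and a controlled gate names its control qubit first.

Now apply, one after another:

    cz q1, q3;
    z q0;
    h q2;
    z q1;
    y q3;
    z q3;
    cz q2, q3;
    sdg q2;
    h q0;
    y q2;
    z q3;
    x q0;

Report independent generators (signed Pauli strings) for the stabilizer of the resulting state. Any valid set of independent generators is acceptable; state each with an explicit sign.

One valid set of independent stabilizer generators is +XIII, +IIYI, +IZII, -IIIZ (any independent generating set of the same group is equally correct).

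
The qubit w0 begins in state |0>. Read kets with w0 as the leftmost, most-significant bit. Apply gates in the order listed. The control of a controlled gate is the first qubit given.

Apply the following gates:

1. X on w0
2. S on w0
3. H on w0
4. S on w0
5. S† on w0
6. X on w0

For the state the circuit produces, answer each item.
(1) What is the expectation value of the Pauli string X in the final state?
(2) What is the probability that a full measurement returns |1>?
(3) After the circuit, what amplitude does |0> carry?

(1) The observable X averages to -1.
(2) Outcome |1> occurs with probability 1/2.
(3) The amplitude on |0> is -sqrt(2)*I/2.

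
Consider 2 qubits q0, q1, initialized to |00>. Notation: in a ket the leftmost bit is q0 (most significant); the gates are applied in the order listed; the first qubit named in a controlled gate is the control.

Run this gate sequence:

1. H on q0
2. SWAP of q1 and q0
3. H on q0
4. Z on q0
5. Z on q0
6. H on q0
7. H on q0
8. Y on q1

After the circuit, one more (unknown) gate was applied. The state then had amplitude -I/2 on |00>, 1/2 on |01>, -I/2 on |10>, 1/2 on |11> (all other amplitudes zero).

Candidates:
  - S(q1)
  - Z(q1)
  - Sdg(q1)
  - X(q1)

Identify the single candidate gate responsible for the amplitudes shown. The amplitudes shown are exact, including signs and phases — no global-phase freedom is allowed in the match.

It was Sdg(q1) that produced the state shown. Key observation: steps 3-6 multiply out to the identity, so the circuit reduces to the remaining gates.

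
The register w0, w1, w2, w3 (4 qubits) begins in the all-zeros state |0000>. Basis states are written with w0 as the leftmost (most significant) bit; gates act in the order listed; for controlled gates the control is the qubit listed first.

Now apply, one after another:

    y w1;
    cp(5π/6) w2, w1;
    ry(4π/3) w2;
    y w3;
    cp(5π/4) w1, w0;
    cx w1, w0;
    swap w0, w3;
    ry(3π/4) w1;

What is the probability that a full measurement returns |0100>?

The probability of measuring |0100> is 0.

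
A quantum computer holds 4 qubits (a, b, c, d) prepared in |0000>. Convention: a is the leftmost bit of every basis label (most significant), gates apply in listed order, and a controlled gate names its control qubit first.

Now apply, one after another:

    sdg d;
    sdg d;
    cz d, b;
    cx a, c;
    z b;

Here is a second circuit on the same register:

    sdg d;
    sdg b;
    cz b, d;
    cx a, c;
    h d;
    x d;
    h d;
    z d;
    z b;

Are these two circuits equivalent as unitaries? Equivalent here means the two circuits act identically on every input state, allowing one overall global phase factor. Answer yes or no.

No: there is an input state on which the two circuits produce genuinely different outputs (not merely differing by a phase).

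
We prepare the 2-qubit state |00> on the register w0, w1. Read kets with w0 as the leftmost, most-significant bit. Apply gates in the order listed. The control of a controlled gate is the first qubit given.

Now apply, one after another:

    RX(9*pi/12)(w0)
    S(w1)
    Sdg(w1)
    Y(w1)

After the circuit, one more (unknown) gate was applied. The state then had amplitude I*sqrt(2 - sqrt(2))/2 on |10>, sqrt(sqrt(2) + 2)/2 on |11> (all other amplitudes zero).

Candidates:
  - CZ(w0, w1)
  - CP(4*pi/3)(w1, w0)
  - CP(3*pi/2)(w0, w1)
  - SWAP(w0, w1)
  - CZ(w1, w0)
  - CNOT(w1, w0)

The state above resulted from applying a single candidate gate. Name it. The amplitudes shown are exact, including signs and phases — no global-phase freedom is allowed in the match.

It was SWAP(w0, w1) that produced the state shown. Key observation: gates 2-3 undo each other exactly, leaving only the rest of the circuit to track.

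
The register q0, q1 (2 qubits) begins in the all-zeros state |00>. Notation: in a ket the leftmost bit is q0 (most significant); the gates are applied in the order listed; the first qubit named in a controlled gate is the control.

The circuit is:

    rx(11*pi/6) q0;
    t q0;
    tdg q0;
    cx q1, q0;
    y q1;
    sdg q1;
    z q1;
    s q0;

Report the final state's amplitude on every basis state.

After the circuit, the state carries amplitude 0 on |00>, sqrt(2)/4 + sqrt(6)/4 on |01>, 0 on |10>, -sqrt(6)/4 + sqrt(2)/4 on |11>.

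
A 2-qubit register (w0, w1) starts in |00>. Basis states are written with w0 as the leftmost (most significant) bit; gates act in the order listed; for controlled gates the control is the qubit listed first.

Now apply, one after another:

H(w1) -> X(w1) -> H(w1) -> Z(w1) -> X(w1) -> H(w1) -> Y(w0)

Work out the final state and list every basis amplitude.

The final amplitudes are 0 on |00>, 0 on |01>, sqrt(2)*I/2 on |10>, -sqrt(2)*I/2 on |11>. Key observation: gates 1-4 undo each other exactly, leaving only the rest of the circuit to track.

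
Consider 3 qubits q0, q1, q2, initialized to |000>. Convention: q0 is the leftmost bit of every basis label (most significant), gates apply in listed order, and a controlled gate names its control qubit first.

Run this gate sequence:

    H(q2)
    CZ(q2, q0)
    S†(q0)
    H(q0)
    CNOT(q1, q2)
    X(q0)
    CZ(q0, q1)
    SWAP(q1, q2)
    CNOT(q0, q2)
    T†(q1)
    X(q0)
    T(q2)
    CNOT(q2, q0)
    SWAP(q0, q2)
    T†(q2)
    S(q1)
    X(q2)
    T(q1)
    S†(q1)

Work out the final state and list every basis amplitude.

The resulting statevector has amplitude -exp(3*I*pi/4)/2 on |000>, 0 on |001>, -exp(3*I*pi/4)/2 on |010>, 0 on |011>, 1/2 on |100>, 0 on |101>, 1/2 on |110>, 0 on |111>.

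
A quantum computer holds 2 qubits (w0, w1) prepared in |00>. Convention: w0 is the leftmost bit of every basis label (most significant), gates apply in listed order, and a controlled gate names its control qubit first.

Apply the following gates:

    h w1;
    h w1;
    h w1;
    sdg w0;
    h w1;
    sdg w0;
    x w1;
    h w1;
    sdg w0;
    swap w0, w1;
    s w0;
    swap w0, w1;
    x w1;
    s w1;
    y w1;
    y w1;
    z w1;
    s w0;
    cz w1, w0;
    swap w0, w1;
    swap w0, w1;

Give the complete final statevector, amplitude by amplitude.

After the circuit, the state carries amplitude -sqrt(2)*I/2 on |00>, -sqrt(2)*I/2 on |01>, 0 on |10>, 0 on |11>. Key observation: the block from step 20 through step 21 cancels to the identity and can be dropped.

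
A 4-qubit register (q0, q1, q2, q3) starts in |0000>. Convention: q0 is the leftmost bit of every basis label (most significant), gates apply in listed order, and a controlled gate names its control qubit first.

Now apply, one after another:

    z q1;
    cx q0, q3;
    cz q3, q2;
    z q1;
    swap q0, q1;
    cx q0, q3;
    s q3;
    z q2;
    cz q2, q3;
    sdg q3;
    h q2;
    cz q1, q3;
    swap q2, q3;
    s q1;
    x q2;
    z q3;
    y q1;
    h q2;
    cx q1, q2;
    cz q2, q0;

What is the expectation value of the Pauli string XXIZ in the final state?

The expectation value of XXIZ is 0.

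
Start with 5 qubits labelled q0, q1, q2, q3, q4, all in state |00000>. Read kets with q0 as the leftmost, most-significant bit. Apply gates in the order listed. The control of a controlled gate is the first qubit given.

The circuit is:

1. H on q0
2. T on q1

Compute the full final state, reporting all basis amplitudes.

After the circuit, the state carries amplitude sqrt(2)/2 on |00000>, sqrt(2)/2 on |10000>, and 0 on every other basis state.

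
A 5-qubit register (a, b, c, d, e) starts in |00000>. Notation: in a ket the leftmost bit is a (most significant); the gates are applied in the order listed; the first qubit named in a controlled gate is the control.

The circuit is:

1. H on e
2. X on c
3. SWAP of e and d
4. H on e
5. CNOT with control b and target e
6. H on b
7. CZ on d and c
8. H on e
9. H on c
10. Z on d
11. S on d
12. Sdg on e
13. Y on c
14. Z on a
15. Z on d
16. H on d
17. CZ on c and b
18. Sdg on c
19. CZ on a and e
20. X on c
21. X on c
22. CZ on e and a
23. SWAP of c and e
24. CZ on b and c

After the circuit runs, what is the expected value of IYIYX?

The expectation value of IYIYX is 1.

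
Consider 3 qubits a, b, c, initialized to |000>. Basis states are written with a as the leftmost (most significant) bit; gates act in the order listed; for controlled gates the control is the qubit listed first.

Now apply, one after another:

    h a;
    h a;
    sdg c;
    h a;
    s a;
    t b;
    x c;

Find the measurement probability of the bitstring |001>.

The probability of measuring |001> is 1/2.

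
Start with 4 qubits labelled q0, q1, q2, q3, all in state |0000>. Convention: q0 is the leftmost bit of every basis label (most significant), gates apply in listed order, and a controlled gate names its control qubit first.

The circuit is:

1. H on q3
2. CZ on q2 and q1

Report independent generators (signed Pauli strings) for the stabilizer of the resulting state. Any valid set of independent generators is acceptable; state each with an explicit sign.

The final state is stabilized by the group generated by +IIIX, +ZIII, +IZII, +IIZI; other independent generating sets are equally valid.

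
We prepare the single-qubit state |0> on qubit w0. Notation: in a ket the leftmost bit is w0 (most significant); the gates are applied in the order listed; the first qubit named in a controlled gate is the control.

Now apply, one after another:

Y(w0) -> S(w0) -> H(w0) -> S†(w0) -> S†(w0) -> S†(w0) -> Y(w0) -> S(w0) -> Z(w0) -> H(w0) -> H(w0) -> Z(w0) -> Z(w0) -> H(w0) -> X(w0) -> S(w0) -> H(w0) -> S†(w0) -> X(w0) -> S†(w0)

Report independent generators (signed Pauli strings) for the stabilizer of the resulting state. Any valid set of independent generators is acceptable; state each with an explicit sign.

The stabilizer group can be generated by +X, among other valid generating sets.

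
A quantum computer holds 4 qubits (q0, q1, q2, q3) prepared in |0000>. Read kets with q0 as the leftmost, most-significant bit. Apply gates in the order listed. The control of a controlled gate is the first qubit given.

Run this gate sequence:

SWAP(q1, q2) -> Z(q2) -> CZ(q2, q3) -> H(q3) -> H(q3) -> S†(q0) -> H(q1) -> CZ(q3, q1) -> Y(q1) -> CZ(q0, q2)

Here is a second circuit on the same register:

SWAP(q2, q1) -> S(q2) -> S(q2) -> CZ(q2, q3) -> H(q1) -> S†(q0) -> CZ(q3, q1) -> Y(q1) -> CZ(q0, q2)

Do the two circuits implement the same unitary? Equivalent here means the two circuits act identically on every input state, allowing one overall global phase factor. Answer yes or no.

Yes, they are equivalent — the unitaries differ by at most a global phase.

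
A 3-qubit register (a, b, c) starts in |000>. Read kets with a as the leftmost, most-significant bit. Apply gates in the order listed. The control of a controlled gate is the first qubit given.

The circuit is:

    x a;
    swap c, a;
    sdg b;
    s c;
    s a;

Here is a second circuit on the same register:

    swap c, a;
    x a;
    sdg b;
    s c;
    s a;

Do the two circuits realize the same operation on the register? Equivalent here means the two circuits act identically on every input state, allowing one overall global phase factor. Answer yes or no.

No — the two circuits implement different unitaries, even allowing a global phase.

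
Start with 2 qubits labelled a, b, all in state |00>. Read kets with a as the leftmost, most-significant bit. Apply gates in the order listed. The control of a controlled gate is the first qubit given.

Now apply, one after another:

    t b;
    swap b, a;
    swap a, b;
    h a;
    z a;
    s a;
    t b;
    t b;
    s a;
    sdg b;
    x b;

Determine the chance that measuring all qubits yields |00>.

A full measurement returns |00> with probability 0.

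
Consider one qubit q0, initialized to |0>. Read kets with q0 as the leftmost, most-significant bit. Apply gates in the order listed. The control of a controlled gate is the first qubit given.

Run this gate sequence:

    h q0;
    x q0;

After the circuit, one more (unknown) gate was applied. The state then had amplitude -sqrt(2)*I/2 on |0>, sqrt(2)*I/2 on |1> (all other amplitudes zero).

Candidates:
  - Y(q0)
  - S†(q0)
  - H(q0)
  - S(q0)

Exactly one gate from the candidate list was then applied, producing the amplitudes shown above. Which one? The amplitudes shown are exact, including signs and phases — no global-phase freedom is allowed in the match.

The applied gate was Y(q0).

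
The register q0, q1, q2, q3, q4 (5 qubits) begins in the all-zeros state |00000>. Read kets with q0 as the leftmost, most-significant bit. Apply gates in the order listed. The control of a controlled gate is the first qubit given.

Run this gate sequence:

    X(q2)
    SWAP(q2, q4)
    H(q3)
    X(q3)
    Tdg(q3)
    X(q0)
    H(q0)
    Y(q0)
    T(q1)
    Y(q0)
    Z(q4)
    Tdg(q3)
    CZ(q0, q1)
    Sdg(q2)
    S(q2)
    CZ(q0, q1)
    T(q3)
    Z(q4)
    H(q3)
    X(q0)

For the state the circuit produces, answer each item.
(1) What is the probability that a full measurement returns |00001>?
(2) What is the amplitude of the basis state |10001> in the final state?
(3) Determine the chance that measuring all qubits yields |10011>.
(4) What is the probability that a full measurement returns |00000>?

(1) A full measurement returns |00001> with probability sqrt(2)/8 + 1/4. Key observation: gates 11-18 undo each other exactly, leaving only the rest of the circuit to track.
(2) The amplitude on |10001> is sqrt(2)*(1 - exp(3*I*pi/4))/4.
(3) Outcome |10011> occurs with probability 1/4 - sqrt(2)/8.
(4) Outcome |00000> occurs with probability 0.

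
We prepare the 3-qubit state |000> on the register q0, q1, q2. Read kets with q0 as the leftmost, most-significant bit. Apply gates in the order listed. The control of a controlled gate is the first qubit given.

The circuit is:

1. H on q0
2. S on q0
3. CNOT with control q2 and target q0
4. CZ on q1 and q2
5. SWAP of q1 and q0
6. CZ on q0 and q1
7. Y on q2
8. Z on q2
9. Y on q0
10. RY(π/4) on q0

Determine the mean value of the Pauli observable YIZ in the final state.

In the final state, YIZ has expectation 0.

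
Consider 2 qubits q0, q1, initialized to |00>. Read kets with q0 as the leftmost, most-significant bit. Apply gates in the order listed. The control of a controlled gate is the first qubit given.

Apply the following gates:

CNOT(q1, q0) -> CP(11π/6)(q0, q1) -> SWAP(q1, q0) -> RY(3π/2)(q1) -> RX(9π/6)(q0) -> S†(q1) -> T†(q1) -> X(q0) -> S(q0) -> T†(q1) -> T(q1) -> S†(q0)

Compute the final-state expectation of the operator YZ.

In the final state, YZ has expectation 0.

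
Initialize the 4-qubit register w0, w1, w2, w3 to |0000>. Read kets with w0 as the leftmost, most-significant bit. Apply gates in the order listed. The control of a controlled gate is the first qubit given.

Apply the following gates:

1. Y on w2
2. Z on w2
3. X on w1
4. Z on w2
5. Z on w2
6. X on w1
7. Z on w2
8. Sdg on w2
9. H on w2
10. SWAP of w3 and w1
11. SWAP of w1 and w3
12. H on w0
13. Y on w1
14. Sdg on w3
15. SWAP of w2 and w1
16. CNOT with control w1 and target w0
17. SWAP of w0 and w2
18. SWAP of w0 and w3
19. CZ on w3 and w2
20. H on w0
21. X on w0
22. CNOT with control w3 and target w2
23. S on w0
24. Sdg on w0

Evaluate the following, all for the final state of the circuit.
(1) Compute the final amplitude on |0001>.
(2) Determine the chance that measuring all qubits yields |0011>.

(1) The final state's coefficient on |0001> equals -sqrt(2)*I/4.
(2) A full measurement returns |0011> with probability 1/8.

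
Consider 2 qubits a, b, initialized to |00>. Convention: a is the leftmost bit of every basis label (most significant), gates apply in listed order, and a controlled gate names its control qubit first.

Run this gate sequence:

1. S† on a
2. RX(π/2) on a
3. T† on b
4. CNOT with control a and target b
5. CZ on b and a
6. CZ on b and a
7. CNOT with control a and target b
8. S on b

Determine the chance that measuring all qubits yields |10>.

Outcome |10> occurs with probability 1/2. Key observation: steps 4-7 multiply out to the identity, so the circuit reduces to the remaining gates.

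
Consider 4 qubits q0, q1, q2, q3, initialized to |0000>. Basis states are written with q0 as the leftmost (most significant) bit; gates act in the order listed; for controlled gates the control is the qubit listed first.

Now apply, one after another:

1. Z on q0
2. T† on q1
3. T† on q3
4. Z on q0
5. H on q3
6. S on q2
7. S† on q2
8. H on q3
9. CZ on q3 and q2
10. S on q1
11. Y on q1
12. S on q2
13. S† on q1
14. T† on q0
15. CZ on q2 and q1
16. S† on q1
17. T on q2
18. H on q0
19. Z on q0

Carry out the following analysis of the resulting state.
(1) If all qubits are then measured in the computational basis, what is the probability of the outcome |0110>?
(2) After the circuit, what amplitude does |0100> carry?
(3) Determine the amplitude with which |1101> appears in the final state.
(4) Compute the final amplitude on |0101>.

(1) Outcome |0110> occurs with probability 0.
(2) |0100> carries amplitude -sqrt(2)*I/2 in the final state.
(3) The amplitude on |1101> is 0.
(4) |0101> carries amplitude 0 in the final state.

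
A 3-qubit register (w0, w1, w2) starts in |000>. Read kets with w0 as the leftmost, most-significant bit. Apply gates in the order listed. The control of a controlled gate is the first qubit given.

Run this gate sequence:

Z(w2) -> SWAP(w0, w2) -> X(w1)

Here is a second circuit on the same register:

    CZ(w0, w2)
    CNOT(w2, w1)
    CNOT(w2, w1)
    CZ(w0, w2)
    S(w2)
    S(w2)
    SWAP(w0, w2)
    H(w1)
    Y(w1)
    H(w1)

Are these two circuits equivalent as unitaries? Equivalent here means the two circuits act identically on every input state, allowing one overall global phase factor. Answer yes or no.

No, they are not equivalent — no single phase factor reconciles the two unitaries.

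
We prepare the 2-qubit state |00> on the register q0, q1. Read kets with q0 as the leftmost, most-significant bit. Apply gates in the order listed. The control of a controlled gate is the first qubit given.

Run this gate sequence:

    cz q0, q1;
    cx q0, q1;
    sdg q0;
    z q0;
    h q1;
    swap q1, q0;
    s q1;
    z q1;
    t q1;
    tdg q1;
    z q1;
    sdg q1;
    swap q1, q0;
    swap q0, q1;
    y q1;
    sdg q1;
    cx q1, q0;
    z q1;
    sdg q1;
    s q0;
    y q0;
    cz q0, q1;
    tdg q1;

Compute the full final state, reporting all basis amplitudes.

The resulting statevector has amplitude 0 on |00>, sqrt(2)*exp(I*pi/4)/2 on |01>, 0 on |10>, -sqrt(2)*exp(3*I*pi/4)/2 on |11>.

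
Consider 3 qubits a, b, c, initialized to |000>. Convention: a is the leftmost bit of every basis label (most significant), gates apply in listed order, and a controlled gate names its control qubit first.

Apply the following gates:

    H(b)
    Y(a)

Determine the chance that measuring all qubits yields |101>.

A full measurement returns |101> with probability 0.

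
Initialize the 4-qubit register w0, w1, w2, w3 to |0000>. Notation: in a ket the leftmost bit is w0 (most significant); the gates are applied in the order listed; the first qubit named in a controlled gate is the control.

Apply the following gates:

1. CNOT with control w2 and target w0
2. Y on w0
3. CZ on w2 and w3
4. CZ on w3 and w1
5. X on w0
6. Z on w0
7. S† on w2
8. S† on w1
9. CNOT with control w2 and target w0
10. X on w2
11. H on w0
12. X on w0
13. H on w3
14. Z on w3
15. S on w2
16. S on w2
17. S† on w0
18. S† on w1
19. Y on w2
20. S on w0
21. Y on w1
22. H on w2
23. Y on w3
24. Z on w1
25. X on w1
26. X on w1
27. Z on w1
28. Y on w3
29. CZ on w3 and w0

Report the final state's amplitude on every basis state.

The final amplitudes are 0 on |0000>, 0 on |0001>, 0 on |0010>, 0 on |0011>, -sqrt(2)*I/4 on |0100>, sqrt(2)*I/4 on |0101>, -sqrt(2)*I/4 on |0110>, sqrt(2)*I/4 on |0111>, 0 on |1000>, 0 on |1001>, 0 on |1010>, 0 on |1011>, -sqrt(2)*I/4 on |1100>, -sqrt(2)*I/4 on |1101>, -sqrt(2)*I/4 on |1110>, -sqrt(2)*I/4 on |1111>. Key observation: steps 23-28 multiply out to the identity, so the circuit reduces to the remaining gates.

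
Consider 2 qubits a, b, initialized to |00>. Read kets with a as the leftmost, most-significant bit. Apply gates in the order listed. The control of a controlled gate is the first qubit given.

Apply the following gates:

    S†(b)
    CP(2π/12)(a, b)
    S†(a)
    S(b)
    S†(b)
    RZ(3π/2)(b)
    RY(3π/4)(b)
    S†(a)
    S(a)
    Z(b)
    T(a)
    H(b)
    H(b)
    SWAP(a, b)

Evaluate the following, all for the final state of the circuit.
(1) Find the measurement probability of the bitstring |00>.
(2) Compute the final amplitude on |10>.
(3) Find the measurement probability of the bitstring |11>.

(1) Outcome |00> occurs with probability 1/2 - sqrt(2)/4.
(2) |10> carries amplitude sqrt(sqrt(2) + 2)*exp(I*pi/4)/2 in the final state.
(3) A full measurement returns |11> with probability 0.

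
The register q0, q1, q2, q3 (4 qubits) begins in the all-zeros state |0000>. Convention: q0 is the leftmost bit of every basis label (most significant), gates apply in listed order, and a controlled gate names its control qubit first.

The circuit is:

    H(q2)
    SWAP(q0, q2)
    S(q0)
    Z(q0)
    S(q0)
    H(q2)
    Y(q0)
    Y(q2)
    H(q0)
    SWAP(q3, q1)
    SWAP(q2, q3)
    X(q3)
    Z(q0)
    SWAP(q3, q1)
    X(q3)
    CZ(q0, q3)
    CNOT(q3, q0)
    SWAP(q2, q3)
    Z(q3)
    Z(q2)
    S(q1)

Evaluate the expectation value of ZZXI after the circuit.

The expectation value of ZZXI is 0.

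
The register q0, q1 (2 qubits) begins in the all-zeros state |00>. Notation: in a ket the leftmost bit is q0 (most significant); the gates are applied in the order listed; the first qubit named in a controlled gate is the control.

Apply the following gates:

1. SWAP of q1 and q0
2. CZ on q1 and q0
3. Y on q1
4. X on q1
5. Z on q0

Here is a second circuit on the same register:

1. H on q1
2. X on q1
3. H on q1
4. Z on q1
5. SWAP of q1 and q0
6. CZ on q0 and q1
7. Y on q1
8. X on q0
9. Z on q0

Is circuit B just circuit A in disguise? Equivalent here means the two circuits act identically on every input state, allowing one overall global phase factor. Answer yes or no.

No — the two circuits implement different unitaries, even allowing a global phase.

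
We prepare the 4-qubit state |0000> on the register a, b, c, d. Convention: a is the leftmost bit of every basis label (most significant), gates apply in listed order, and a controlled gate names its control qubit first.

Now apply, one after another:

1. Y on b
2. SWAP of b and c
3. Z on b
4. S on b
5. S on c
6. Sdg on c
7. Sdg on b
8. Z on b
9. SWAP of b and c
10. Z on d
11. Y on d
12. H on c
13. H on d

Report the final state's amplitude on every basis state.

The resulting statevector has amplitude -1/2 on |0100>, 1/2 on |0101>, -1/2 on |0110>, 1/2 on |0111>, and 0 on every other basis state.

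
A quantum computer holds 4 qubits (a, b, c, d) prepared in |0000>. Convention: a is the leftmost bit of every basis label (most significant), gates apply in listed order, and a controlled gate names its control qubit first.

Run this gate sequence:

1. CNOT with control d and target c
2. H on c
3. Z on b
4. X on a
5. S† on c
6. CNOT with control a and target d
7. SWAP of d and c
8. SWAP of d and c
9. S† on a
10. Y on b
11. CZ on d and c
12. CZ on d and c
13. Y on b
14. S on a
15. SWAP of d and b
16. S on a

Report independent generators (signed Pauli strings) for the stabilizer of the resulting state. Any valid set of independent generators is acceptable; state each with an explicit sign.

The stabilizer group can be generated by -IIYI, -ZIII, -IZII, +IIIZ, among other valid generating sets. Key observation: gates 9-14 undo each other exactly, leaving only the rest of the circuit to track.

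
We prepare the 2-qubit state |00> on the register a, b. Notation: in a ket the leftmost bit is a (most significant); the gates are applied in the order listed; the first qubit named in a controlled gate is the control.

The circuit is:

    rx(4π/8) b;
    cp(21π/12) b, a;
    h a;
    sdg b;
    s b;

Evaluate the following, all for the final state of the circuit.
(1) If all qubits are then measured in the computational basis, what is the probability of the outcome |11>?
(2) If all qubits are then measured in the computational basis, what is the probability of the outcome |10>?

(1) Outcome |11> occurs with probability 1/4.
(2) A full measurement returns |10> with probability 1/4.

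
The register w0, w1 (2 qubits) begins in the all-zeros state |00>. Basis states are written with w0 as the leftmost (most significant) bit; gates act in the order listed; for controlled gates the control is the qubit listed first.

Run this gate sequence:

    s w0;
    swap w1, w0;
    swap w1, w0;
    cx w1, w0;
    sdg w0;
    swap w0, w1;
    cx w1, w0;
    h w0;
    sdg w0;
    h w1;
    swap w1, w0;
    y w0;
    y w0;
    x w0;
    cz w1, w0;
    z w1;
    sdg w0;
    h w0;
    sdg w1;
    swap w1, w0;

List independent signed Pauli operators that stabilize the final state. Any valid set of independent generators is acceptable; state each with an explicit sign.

The final state is stabilized by the group generated by +YZ, +ZY; other independent generating sets are equally valid.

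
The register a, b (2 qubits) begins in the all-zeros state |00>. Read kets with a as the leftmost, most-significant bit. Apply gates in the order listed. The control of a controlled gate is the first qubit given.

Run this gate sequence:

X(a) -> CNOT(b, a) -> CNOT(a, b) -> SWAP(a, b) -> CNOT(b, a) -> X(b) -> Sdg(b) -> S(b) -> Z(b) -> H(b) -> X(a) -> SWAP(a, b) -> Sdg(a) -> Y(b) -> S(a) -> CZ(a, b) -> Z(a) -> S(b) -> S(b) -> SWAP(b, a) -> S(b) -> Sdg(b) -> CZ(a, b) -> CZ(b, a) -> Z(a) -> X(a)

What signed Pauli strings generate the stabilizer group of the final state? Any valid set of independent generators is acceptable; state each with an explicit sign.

The final state is stabilized by the group generated by -IX, -ZI; other independent generating sets are equally valid.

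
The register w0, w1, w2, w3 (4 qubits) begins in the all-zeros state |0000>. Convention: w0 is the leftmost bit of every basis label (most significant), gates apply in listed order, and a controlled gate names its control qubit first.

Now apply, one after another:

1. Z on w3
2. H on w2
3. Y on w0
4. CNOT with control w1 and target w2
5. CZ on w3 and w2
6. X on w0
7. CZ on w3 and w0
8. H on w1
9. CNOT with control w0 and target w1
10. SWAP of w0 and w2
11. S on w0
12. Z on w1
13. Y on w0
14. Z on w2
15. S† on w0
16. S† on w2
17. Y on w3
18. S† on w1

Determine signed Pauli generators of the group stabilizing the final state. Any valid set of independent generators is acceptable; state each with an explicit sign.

One valid set of independent stabilizer generators is +XIII, +IYII, +IIZI, -IIIZ (any independent generating set of the same group is equally correct).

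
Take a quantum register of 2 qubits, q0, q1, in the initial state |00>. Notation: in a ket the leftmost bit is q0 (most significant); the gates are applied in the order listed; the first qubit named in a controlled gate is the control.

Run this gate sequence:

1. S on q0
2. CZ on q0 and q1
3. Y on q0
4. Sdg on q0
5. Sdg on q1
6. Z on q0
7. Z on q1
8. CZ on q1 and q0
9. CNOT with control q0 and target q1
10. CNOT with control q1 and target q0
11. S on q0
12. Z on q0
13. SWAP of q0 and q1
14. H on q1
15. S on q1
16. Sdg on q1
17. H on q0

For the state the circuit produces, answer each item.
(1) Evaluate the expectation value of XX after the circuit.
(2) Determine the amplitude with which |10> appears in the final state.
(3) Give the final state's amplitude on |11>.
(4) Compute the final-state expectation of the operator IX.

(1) The expectation value of XX is -1.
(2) The final state's coefficient on |10> equals 1/2.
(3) |11> carries amplitude 1/2 in the final state.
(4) The observable IX averages to 1.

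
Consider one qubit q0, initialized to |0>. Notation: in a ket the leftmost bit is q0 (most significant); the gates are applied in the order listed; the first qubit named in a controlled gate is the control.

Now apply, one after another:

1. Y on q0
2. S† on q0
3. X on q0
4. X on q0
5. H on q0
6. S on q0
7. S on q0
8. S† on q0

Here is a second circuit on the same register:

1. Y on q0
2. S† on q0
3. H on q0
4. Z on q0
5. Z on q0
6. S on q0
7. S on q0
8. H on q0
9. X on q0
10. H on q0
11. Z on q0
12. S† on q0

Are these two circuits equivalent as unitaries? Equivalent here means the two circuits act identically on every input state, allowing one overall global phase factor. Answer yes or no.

Yes, they are equivalent — the unitaries differ by at most a global phase.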